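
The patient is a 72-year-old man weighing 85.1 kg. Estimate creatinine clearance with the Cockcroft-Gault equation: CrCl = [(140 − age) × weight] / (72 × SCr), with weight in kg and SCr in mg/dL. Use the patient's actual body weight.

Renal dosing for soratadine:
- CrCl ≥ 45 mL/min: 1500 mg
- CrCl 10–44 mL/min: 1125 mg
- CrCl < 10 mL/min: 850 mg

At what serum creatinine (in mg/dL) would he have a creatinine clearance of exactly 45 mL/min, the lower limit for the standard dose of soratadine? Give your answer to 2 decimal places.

1.79 mg/dL

Standard dose requires CrCl ≥ 45 mL/min.
Set (140 − 72) × 85.1 / (72 × SCr) = 45
SCr = (140 − 72) × 85.1 / (72 × 45) = 1.786 mg/dL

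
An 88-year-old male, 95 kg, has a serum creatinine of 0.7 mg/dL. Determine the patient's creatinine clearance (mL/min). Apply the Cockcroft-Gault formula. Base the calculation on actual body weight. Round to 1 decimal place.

98.0 mL/min

CrCl = (140 − 88) × 95 / (72 × 0.7) = 4940.0 / 50.40 ≈ 98.0 mL/min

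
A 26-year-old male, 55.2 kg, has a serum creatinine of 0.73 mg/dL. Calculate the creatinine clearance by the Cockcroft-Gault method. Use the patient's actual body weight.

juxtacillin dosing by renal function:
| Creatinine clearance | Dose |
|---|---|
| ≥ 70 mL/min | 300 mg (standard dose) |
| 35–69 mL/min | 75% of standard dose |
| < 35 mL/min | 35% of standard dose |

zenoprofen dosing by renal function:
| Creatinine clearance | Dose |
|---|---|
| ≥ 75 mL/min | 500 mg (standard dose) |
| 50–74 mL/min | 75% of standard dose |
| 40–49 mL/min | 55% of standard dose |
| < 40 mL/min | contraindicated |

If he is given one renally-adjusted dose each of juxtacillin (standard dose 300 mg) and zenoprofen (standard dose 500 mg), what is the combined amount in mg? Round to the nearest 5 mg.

CrCl = (140 − 26) × 55.2 / (72 × 0.73) = 6292.8 / 52.56 ≈ 119.7 mL/min
CrCl ≈ 120 mL/min.
juxtacillin: ≥ 70 mL/min → 100% of 300 mg = 300 mg.
zenoprofen: ≥ 75 mL/min → 100% of 500 mg = 500 mg.
Total = 300 + 500 = 800 mg.

800 mg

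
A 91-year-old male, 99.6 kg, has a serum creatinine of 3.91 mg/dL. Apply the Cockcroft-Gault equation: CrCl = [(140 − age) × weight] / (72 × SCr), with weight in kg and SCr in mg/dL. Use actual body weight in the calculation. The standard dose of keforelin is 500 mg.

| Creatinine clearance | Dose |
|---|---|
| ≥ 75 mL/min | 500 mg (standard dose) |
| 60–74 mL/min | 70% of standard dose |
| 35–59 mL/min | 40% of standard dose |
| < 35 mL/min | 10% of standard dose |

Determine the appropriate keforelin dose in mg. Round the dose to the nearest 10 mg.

CrCl = (140 − 91) × 99.6 / (72 × 3.91) = 4880.4 / 281.52 ≈ 17.3 mL/min
CrCl ≈ 17 mL/min → bracket < 35 mL/min.
10% of 500 mg = 50 mg

50 mg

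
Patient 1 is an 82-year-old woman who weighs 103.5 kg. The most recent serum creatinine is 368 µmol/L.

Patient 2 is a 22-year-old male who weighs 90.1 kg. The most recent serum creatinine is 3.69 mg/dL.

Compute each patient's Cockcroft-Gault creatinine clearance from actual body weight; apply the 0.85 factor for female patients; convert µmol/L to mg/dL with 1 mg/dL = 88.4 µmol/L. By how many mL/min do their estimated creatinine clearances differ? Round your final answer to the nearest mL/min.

23 mL/min

Patient 1: SCr = 368 / 88.4 = 4.163 mg/dL
Patient 1: CrCl = (140 − 82) × 103.5 / (72 × 4.163) × 0.85 = 6003.0 / 299.74 × 0.85 ≈ 17.0 mL/min
Patient 2: CrCl = (140 − 22) × 90.1 / (72 × 3.69) = 10631.8 / 265.68 ≈ 40.0 mL/min
|17.0 − 40.0| = 23.0 mL/min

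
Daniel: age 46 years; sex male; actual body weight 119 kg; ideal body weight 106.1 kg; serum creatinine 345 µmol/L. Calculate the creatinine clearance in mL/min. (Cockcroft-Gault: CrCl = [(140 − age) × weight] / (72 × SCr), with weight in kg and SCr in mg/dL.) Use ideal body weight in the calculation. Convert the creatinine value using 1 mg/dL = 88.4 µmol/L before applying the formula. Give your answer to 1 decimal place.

35.5 mL/min

SCr = 345 / 88.4 = 3.903 mg/dL
CrCl = (140 − 46) × 106.1 / (72 × 3.903) = 9973.4 / 281.02 ≈ 35.5 mL/min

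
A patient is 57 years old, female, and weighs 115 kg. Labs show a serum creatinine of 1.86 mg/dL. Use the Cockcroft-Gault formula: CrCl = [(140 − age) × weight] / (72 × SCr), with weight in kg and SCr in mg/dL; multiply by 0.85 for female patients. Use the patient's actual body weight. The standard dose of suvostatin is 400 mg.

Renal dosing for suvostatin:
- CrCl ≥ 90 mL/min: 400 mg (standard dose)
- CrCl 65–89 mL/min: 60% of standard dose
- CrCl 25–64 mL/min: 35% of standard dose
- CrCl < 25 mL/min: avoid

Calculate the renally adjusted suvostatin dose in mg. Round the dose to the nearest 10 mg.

CrCl = (140 − 57) × 115 / (72 × 1.86) × 0.85 = 9545.0 / 133.92 × 0.85 ≈ 60.6 mL/min
CrCl ≈ 61 mL/min → bracket 25–64 mL/min.
35% of 400 mg = 140 mg

140 mg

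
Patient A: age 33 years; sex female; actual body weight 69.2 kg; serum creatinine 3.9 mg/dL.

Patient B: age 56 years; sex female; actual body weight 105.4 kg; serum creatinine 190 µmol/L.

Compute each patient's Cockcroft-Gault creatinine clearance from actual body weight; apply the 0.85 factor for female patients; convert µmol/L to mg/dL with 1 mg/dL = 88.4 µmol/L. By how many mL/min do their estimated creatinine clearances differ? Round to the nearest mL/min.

26 mL/min

Patient A: CrCl = (140 − 33) × 69.2 / (72 × 3.9) × 0.85 = 7404.4 / 280.80 × 0.85 ≈ 22.4 mL/min
Patient B: SCr = 190 / 88.4 = 2.149 mg/dL
Patient B: CrCl = (140 − 56) × 105.4 / (72 × 2.149) × 0.85 = 8853.6 / 154.73 × 0.85 ≈ 48.6 mL/min
|22.4 − 48.6| = 26.2 mL/min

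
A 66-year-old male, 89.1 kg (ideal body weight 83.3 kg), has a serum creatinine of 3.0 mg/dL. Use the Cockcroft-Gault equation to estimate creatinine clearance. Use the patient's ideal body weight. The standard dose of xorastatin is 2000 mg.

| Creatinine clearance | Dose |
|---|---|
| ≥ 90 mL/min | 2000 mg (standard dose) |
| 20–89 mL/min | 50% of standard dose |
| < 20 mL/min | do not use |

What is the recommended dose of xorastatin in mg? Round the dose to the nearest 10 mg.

CrCl = (140 − 66) × 83.3 / (72 × 3) = 6164.2 / 216.00 ≈ 28.5 mL/min
CrCl ≈ 29 mL/min → bracket 20–89 mL/min.
50% of 2000 mg = 1000 mg

1000 mg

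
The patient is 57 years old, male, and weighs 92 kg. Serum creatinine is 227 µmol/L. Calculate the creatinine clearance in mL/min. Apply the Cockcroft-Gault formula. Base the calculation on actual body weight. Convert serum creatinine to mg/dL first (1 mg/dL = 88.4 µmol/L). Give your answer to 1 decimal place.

SCr = 227 / 88.4 = 2.568 mg/dL
CrCl = (140 − 57) × 92 / (72 × 2.568) = 7636.0 / 184.90 ≈ 41.3 mL/min

41.3 mL/min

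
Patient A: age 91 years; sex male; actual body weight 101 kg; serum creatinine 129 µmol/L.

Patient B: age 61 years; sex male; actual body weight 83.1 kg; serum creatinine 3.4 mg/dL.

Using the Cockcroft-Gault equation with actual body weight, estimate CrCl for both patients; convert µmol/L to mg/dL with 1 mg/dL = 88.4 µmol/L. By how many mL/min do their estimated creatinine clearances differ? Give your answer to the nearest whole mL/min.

Patient A: SCr = 129 / 88.4 = 1.459 mg/dL
Patient A: CrCl = (140 − 91) × 101 / (72 × 1.459) = 4949.0 / 105.05 ≈ 47.1 mL/min
Patient B: CrCl = (140 − 61) × 83.1 / (72 × 3.4) = 6564.9 / 244.80 ≈ 26.8 mL/min
|47.1 − 26.8| = 20.3 mL/min

20 mL/min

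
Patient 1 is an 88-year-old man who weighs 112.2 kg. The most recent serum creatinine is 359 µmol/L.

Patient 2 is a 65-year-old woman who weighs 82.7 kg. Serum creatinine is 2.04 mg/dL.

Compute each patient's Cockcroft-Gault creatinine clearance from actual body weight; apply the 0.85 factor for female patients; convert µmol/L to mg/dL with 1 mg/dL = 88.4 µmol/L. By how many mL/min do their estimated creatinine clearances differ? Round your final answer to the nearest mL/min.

Patient 1: SCr = 359 / 88.4 = 4.061 mg/dL
Patient 1: CrCl = (140 − 88) × 112.2 / (72 × 4.061) = 5834.4 / 292.39 ≈ 20.0 mL/min
Patient 2: CrCl = (140 − 65) × 82.7 / (72 × 2.04) × 0.85 = 6202.5 / 146.88 × 0.85 ≈ 35.9 mL/min
|20.0 − 35.9| = 15.9 mL/min

16 mL/min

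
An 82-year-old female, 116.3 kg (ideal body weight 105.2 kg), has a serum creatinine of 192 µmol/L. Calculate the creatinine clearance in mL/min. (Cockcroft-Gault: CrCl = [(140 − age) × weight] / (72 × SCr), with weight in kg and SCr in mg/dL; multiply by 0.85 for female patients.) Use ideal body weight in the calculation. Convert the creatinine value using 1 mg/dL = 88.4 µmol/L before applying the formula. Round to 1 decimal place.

33.2 mL/min

SCr = 192 / 88.4 = 2.172 mg/dL
CrCl = (140 − 82) × 105.2 / (72 × 2.172) × 0.85 = 6101.6 / 156.38 × 0.85 ≈ 33.2 mL/min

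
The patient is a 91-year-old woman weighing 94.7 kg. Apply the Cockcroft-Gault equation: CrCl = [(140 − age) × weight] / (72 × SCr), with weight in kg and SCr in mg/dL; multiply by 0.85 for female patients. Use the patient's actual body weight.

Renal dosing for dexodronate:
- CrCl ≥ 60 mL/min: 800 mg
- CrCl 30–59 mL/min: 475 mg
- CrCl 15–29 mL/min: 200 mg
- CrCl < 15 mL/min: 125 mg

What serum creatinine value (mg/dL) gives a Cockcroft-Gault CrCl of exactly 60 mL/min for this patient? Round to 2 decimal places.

Standard dose requires CrCl ≥ 60 mL/min.
Set (140 − 91) × 94.7 × 0.85 / (72 × SCr) = 60
SCr = (140 − 91) × 94.7 × 0.85 / (72 × 60) = 0.913 mg/dL

0.91 mg/dL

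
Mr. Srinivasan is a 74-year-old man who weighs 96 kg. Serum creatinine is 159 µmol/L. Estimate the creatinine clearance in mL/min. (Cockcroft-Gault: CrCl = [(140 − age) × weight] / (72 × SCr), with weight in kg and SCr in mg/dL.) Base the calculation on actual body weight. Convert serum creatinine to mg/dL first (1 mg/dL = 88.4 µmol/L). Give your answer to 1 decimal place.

48.9 mL/min

SCr = 159 / 88.4 = 1.799 mg/dL
CrCl = (140 − 74) × 96 / (72 × 1.799) = 6336.0 / 129.53 ≈ 48.9 mL/min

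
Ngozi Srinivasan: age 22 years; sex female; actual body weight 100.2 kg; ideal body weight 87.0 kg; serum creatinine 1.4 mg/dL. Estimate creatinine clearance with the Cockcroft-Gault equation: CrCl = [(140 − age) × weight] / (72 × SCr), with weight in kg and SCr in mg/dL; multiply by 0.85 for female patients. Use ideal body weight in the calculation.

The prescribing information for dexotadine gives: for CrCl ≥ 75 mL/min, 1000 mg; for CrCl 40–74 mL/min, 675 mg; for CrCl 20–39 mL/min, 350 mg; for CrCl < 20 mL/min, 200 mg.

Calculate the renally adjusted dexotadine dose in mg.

CrCl = (140 − 22) × 87 / (72 × 1.4) × 0.85 = 10266.0 / 100.80 × 0.85 ≈ 86.6 mL/min
CrCl ≈ 87 mL/min → bracket ≥ 75 mL/min.
Dose for this bracket: 1000 mg.

1000 mg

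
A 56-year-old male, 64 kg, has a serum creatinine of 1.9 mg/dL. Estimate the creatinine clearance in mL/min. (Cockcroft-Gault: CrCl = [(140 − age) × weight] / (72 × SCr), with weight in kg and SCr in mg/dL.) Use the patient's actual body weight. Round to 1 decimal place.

39.3 mL/min

CrCl = (140 − 56) × 64 / (72 × 1.9) = 5376.0 / 136.80 ≈ 39.3 mL/min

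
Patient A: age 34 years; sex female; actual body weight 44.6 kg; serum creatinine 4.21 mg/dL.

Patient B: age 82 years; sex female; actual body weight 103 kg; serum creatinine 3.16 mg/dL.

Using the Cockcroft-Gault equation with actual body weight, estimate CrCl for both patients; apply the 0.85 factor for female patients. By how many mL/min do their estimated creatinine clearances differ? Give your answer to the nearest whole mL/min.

9 mL/min

Patient A: CrCl = (140 − 34) × 44.6 / (72 × 4.21) × 0.85 = 4727.6 / 303.12 × 0.85 ≈ 13.3 mL/min
Patient B: CrCl = (140 − 82) × 103 / (72 × 3.16) × 0.85 = 5974.0 / 227.52 × 0.85 ≈ 22.3 mL/min
|13.3 − 22.3| = 9.0 mL/min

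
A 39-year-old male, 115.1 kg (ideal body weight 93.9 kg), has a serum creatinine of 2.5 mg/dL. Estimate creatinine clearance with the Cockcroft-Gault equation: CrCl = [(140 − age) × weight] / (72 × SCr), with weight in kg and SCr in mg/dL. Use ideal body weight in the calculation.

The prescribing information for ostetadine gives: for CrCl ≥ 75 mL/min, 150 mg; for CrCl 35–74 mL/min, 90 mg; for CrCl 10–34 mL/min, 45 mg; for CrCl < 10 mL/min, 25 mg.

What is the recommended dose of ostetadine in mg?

CrCl = (140 − 39) × 93.9 / (72 × 2.5) = 9483.9 / 180.00 ≈ 52.7 mL/min
CrCl ≈ 53 mL/min → bracket 35–74 mL/min.
Dose for this bracket: 90 mg.

90 mg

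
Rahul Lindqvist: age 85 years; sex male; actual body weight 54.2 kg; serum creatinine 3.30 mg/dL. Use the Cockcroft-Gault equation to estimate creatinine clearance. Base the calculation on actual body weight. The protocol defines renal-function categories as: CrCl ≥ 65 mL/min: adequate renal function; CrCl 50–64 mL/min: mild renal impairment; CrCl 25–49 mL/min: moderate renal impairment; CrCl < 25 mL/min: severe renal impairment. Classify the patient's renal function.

CrCl = (140 − 85) × 54.2 / (72 × 3.3) = 2981.0 / 237.60 ≈ 12.5 mL/min
13 mL/min falls in the 'severe renal impairment' range.

severe renal impairment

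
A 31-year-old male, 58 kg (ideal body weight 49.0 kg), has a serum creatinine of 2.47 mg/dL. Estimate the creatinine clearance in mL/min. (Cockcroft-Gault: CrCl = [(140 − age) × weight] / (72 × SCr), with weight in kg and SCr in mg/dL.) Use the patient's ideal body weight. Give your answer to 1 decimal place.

CrCl = (140 − 31) × 49 / (72 × 2.47) = 5341.0 / 177.84 ≈ 30.0 mL/min

30.0 mL/min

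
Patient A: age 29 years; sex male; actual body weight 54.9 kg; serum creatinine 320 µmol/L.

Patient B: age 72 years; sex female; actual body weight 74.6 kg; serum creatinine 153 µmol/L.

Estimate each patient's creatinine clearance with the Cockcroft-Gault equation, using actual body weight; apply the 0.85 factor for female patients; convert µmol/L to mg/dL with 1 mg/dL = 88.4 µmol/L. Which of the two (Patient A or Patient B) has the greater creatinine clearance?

Patient B

Patient A: SCr = 320 / 88.4 = 3.62 mg/dL
Patient A: CrCl = (140 − 29) × 54.9 / (72 × 3.62) = 6093.9 / 260.64 ≈ 23.4 mL/min
Patient B: SCr = 153 / 88.4 = 1.731 mg/dL
Patient B: CrCl = (140 − 72) × 74.6 / (72 × 1.731) × 0.85 = 5072.8 / 124.63 × 0.85 ≈ 34.6 mL/min
23.4 vs 34.6 mL/min → Patient B is higher.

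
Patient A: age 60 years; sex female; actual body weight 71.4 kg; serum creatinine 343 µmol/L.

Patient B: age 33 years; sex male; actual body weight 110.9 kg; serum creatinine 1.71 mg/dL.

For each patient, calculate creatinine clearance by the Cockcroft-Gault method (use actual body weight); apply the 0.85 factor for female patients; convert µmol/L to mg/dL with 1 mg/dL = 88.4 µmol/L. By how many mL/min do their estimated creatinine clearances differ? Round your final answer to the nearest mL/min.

Patient A: SCr = 343 / 88.4 = 3.88 mg/dL
Patient A: CrCl = (140 − 60) × 71.4 / (72 × 3.88) × 0.85 = 5712.0 / 279.36 × 0.85 ≈ 17.4 mL/min
Patient B: CrCl = (140 − 33) × 110.9 / (72 × 1.71) = 11866.3 / 123.12 ≈ 96.4 mL/min
|17.4 − 96.4| = 79.0 mL/min

79 mL/min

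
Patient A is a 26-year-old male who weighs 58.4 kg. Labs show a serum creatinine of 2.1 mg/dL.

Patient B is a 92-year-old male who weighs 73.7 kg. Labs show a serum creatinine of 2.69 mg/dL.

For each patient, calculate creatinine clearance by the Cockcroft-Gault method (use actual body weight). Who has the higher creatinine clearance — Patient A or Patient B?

Patient A

Patient A: CrCl = (140 − 26) × 58.4 / (72 × 2.1) = 6657.6 / 151.20 ≈ 44.0 mL/min
Patient B: CrCl = (140 − 92) × 73.7 / (72 × 2.69) = 3537.6 / 193.68 ≈ 18.3 mL/min
44.0 vs 18.3 mL/min → Patient A is higher.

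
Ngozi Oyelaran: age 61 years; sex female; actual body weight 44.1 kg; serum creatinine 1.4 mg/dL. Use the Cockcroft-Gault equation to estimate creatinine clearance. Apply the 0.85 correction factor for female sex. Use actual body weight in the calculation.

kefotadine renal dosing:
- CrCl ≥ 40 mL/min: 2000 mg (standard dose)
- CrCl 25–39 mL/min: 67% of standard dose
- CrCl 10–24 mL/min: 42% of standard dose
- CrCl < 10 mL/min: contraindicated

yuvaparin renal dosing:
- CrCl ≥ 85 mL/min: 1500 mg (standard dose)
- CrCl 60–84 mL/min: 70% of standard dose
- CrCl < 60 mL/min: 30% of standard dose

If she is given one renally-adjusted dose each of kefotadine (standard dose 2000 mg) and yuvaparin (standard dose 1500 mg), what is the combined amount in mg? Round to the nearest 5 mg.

1790 mg

CrCl = (140 − 61) × 44.1 / (72 × 1.4) × 0.85 = 3483.9 / 100.80 × 0.85 ≈ 29.4 mL/min
CrCl ≈ 29 mL/min.
kefotadine: 25–39 mL/min → 67% of 2000 mg = 1340 mg.
yuvaparin: < 60 mL/min → 30% of 1500 mg = 450 mg.
Total = 1340 + 450 = 1790 mg.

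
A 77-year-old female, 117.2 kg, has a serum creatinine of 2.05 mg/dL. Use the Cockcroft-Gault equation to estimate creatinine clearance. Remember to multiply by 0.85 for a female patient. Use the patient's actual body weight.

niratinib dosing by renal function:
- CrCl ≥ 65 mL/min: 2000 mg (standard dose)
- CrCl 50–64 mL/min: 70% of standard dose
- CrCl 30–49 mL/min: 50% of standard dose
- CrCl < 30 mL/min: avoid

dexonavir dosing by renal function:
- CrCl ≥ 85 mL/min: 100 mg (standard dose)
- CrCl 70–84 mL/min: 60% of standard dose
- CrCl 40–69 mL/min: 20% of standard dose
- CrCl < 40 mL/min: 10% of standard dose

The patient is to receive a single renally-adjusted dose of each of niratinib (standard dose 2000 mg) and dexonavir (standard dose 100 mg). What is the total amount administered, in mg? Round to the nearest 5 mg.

CrCl = (140 − 77) × 117.2 / (72 × 2.05) × 0.85 = 7383.6 / 147.60 × 0.85 ≈ 42.5 mL/min
CrCl ≈ 43 mL/min.
niratinib: 30–49 mL/min → 50% of 2000 mg = 1000 mg.
dexonavir: 40–69 mL/min → 20% of 100 mg = 20 mg.
Total = 1000 + 20 = 1020 mg.

1020 mg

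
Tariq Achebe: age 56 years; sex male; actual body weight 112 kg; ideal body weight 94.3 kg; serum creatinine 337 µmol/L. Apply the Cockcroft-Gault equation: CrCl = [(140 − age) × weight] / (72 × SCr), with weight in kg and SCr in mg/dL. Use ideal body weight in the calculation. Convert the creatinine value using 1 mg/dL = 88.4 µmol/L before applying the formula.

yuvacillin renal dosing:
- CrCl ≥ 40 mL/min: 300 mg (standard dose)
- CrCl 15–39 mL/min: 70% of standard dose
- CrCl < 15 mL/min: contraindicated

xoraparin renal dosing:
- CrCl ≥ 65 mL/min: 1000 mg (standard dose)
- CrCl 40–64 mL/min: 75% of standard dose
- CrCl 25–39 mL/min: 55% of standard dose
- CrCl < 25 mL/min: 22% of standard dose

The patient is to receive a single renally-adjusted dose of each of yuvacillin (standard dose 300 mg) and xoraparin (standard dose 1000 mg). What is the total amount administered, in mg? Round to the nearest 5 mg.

760 mg

SCr = 337 / 88.4 = 3.812 mg/dL
CrCl = (140 − 56) × 94.3 / (72 × 3.812) = 7921.2 / 274.46 ≈ 28.9 mL/min
CrCl ≈ 29 mL/min.
yuvacillin: 15–39 mL/min → 70% of 300 mg = 210 mg.
xoraparin: 25–39 mL/min → 55% of 1000 mg = 550 mg.
Total = 210 + 550 = 760 mg.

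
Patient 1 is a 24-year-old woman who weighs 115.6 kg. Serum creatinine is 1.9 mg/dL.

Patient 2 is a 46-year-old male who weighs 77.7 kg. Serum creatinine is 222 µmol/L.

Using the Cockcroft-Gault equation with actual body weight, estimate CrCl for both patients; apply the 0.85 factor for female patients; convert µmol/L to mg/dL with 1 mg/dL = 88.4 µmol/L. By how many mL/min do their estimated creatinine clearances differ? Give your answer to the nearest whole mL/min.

Patient 1: CrCl = (140 − 24) × 115.6 / (72 × 1.9) × 0.85 = 13409.6 / 136.80 × 0.85 ≈ 83.3 mL/min
Patient 2: SCr = 222 / 88.4 = 2.511 mg/dL
Patient 2: CrCl = (140 − 46) × 77.7 / (72 × 2.511) = 7303.8 / 180.79 ≈ 40.4 mL/min
|83.3 − 40.4| = 42.9 mL/min

43 mL/min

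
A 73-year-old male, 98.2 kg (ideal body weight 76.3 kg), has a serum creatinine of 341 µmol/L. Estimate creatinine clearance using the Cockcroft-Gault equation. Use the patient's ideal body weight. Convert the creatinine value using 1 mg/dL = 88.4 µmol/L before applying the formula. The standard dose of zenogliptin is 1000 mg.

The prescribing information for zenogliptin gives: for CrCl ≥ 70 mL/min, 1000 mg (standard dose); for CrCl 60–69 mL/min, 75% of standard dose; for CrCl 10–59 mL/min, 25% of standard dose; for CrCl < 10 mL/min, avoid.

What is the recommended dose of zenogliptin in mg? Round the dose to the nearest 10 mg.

SCr = 341 / 88.4 = 3.857 mg/dL
CrCl = (140 − 73) × 76.3 / (72 × 3.857) = 5112.1 / 277.70 ≈ 18.4 mL/min
CrCl ≈ 18 mL/min → bracket 10–59 mL/min.
25% of 1000 mg = 250 mg

250 mg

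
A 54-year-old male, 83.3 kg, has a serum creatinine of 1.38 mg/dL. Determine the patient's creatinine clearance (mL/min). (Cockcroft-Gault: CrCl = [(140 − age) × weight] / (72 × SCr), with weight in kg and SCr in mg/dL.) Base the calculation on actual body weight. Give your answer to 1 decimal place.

CrCl = (140 − 54) × 83.3 / (72 × 1.38) = 7163.8 / 99.36 ≈ 72.1 mL/min

72.1 mL/min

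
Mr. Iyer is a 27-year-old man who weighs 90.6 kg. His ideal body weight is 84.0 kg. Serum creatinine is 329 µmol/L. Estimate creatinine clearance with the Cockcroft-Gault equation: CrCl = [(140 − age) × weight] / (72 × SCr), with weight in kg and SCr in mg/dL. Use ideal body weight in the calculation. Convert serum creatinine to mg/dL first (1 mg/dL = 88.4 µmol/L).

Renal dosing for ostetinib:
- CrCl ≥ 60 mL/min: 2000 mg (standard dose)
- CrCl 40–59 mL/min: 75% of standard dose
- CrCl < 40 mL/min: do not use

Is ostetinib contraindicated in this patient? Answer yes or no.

yes

SCr = 329 / 88.4 = 3.722 mg/dL
CrCl = (140 − 27) × 84 / (72 × 3.722) = 9492.0 / 267.98 ≈ 35.4 mL/min
CrCl ≈ 35 mL/min, which is < 40 mL/min.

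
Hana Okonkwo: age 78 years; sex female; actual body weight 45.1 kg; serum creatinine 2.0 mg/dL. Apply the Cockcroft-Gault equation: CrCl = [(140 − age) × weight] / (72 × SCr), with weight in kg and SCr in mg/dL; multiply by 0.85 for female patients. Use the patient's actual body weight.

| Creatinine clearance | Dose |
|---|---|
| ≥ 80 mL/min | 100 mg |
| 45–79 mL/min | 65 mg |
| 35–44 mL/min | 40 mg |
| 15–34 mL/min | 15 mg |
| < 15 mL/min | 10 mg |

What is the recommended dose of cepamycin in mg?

CrCl = (140 − 78) × 45.1 / (72 × 2) × 0.85 = 2796.2 / 144.00 × 0.85 ≈ 16.5 mL/min
CrCl ≈ 17 mL/min → bracket 15–34 mL/min.
Dose for this bracket: 15 mg.

15 mg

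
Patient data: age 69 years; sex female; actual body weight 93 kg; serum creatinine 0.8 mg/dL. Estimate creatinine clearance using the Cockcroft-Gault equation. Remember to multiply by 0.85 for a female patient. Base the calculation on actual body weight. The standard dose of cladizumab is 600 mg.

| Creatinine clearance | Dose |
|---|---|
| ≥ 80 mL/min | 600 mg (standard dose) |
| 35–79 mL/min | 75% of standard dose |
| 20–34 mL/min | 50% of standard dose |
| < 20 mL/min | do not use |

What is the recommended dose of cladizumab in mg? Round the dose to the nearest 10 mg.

CrCl = (140 − 69) × 93 / (72 × 0.8) × 0.85 = 6603.0 / 57.60 × 0.85 ≈ 97.4 mL/min
CrCl ≈ 97 mL/min → bracket ≥ 80 mL/min.
100% of 600 mg = 600 mg

600 mg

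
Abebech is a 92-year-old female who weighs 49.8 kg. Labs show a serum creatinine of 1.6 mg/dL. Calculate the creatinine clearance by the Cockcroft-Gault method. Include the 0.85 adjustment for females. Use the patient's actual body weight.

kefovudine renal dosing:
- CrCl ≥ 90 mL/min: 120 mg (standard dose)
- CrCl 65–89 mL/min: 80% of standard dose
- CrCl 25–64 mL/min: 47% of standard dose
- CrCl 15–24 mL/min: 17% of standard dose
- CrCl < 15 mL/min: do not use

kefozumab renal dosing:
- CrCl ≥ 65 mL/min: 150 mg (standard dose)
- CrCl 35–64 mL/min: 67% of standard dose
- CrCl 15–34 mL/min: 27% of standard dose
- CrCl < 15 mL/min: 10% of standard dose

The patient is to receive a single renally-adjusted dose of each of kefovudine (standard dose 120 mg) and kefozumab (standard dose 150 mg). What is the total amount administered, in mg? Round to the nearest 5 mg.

CrCl = (140 − 92) × 49.8 / (72 × 1.6) × 0.85 = 2390.4 / 115.20 × 0.85 ≈ 17.6 mL/min
CrCl ≈ 18 mL/min.
kefovudine: 15–24 mL/min → 17% of 120 mg = 20.4 mg.
kefozumab: 15–34 mL/min → 27% of 150 mg = 40.5 mg.
Total = 20.4 + 40.5 = 60.9 mg.

60 mg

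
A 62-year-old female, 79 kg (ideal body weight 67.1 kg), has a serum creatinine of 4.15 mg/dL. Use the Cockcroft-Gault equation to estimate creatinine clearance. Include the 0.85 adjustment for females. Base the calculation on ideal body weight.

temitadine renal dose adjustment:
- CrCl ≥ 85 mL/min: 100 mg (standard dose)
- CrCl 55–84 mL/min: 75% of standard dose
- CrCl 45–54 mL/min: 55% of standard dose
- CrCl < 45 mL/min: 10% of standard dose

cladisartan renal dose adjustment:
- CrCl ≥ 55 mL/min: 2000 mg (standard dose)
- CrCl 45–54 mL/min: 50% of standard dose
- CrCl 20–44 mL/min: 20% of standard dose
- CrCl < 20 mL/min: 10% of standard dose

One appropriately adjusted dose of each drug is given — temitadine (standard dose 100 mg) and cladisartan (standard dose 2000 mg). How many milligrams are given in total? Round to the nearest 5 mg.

210 mg

CrCl = (140 − 62) × 67.1 / (72 × 4.15) × 0.85 = 5233.8 / 298.80 × 0.85 ≈ 14.9 mL/min
CrCl ≈ 15 mL/min.
temitadine: < 45 mL/min → 10% of 100 mg = 10 mg.
cladisartan: < 20 mL/min → 10% of 2000 mg = 200 mg.
Total = 10 + 200 = 210 mg.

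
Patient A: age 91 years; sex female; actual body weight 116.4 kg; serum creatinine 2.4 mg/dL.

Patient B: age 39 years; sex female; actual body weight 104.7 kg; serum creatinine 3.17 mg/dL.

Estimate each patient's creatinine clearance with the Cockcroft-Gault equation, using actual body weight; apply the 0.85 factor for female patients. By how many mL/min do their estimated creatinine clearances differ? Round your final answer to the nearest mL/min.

11 mL/min

Patient A: CrCl = (140 − 91) × 116.4 / (72 × 2.4) × 0.85 = 5703.6 / 172.80 × 0.85 ≈ 28.1 mL/min
Patient B: CrCl = (140 − 39) × 104.7 / (72 × 3.17) × 0.85 = 10574.7 / 228.24 × 0.85 ≈ 39.4 mL/min
|28.1 − 39.4| = 11.3 mL/min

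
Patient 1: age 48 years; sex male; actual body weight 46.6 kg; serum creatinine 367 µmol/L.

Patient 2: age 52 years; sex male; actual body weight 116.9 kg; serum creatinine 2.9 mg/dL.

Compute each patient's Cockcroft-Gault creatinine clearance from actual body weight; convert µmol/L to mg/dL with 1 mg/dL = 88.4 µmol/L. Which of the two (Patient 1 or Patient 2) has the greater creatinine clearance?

Patient 1: SCr = 367 / 88.4 = 4.152 mg/dL
Patient 1: CrCl = (140 − 48) × 46.6 / (72 × 4.152) = 4287.2 / 298.94 ≈ 14.3 mL/min
Patient 2: CrCl = (140 − 52) × 116.9 / (72 × 2.9) = 10287.2 / 208.80 ≈ 49.3 mL/min
14.3 vs 49.3 mL/min → Patient 2 is higher.

Patient 2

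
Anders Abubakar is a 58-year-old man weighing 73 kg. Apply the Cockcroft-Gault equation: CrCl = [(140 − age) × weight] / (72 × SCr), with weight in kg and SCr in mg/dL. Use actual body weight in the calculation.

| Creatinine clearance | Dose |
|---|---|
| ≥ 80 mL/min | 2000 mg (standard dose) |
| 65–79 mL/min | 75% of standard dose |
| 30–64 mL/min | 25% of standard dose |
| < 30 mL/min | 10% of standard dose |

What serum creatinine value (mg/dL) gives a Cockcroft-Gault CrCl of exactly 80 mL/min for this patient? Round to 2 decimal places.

1.04 mg/dL

Standard dose requires CrCl ≥ 80 mL/min.
Set (140 − 58) × 73 / (72 × SCr) = 80
SCr = (140 − 58) × 73 / (72 × 80) = 1.039 mg/dL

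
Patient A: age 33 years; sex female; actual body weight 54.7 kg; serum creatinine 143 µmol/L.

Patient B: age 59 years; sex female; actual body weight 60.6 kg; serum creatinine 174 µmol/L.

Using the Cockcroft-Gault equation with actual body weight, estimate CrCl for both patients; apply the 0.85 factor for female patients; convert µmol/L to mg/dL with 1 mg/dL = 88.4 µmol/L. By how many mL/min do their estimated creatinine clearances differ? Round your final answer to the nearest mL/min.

Patient A: SCr = 143 / 88.4 = 1.618 mg/dL
Patient A: CrCl = (140 − 33) × 54.7 / (72 × 1.618) × 0.85 = 5852.9 / 116.50 × 0.85 ≈ 42.7 mL/min
Patient B: SCr = 174 / 88.4 = 1.968 mg/dL
Patient B: CrCl = (140 − 59) × 60.6 / (72 × 1.968) × 0.85 = 4908.6 / 141.70 × 0.85 ≈ 29.4 mL/min
|42.7 − 29.4| = 13.3 mL/min

13 mL/min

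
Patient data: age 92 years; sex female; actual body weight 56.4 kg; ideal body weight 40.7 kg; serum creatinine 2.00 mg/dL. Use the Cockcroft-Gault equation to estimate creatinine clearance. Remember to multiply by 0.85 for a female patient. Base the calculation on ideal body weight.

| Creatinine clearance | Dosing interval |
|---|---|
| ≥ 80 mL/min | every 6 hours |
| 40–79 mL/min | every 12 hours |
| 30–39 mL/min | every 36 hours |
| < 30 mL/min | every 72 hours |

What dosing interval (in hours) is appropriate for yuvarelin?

every 72 hours

CrCl = (140 − 92) × 40.7 / (72 × 2) × 0.85 = 1953.6 / 144.00 × 0.85 ≈ 11.5 mL/min
CrCl ≈ 12 mL/min → bracket < 30 mL/min → every 72 hours.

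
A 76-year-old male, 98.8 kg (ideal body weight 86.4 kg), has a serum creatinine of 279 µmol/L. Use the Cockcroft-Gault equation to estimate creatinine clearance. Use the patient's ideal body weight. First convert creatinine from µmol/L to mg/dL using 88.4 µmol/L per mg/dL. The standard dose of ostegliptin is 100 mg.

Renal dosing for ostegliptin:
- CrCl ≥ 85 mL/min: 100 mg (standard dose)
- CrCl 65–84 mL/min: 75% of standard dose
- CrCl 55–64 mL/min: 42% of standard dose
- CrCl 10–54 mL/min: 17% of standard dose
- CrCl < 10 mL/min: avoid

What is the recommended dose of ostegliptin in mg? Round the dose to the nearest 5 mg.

15 mg

SCr = 279 / 88.4 = 3.156 mg/dL
CrCl = (140 − 76) × 86.4 / (72 × 3.156) = 5529.6 / 227.23 ≈ 24.3 mL/min
CrCl ≈ 24 mL/min → bracket 10–54 mL/min.
17% of 100 mg = 17 mg → 15 mg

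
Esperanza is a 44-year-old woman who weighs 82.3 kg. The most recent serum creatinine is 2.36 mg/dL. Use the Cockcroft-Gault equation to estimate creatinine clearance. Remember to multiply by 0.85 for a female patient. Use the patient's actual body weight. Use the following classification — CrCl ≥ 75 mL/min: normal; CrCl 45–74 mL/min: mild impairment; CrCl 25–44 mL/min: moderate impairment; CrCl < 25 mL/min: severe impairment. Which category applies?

moderate impairment

CrCl = (140 − 44) × 82.3 / (72 × 2.36) × 0.85 = 7900.8 / 169.92 × 0.85 ≈ 39.5 mL/min
40 mL/min falls in the 'moderate impairment' range.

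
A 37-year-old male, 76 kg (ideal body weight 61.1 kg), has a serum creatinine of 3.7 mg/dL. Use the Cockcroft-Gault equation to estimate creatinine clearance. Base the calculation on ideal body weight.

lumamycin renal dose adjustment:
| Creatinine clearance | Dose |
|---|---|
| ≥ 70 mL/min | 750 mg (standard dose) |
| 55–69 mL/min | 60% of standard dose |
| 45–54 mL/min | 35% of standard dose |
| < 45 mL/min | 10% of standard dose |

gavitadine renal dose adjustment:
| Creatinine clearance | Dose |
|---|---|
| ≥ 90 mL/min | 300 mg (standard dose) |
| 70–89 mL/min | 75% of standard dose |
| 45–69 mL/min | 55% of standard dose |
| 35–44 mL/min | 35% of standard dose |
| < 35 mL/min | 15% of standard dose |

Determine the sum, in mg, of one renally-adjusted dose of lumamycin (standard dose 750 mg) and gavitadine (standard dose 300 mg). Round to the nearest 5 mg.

120 mg

CrCl = (140 − 37) × 61.1 / (72 × 3.7) = 6293.3 / 266.40 ≈ 23.6 mL/min
CrCl ≈ 24 mL/min.
lumamycin: < 45 mL/min → 10% of 750 mg = 75 mg.
gavitadine: < 35 mL/min → 15% of 300 mg = 45 mg.
Total = 75 + 45 = 120 mg.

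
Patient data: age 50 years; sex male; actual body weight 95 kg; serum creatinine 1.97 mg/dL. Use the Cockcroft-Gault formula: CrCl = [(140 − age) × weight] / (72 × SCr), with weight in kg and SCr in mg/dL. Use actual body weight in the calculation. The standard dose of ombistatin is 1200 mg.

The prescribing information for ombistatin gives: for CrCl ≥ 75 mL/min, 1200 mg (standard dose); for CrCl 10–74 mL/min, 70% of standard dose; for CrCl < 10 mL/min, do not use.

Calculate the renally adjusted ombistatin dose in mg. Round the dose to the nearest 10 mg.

CrCl = (140 − 50) × 95 / (72 × 1.97) = 8550.0 / 141.84 ≈ 60.3 mL/min
CrCl ≈ 60 mL/min → bracket 10–74 mL/min.
70% of 1200 mg = 840 mg

840 mg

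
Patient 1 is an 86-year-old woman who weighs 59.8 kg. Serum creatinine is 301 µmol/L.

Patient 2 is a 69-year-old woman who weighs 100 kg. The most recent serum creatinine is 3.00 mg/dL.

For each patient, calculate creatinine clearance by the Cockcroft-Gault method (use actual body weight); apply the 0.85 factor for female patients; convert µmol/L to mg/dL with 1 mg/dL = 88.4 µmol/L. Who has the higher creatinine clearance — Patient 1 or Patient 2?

Patient 2

Patient 1: SCr = 301 / 88.4 = 3.405 mg/dL
Patient 1: CrCl = (140 − 86) × 59.8 / (72 × 3.405) × 0.85 = 3229.2 / 245.16 × 0.85 ≈ 11.2 mL/min
Patient 2: CrCl = (140 − 69) × 100 / (72 × 3) × 0.85 = 7100.0 / 216.00 × 0.85 ≈ 27.9 mL/min
11.2 vs 27.9 mL/min → Patient 2 is higher.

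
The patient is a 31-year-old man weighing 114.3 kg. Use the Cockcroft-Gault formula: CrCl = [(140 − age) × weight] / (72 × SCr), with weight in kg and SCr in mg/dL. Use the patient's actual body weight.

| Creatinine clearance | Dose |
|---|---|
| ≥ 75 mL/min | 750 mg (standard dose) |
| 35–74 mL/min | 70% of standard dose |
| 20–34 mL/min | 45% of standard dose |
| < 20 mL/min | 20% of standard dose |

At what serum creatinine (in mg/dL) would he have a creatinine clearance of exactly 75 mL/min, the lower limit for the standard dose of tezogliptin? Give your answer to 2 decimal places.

2.31 mg/dL

Standard dose requires CrCl ≥ 75 mL/min.
Set (140 − 31) × 114.3 / (72 × SCr) = 75
SCr = (140 − 31) × 114.3 / (72 × 75) = 2.307 mg/dL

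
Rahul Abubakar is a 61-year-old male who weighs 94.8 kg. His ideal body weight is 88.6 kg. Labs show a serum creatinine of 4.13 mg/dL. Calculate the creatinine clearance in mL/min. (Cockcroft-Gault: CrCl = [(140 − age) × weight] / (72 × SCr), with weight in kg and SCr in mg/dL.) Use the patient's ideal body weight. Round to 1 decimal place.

CrCl = (140 − 61) × 88.6 / (72 × 4.13) = 6999.4 / 297.36 ≈ 23.5 mL/min

23.5 mL/min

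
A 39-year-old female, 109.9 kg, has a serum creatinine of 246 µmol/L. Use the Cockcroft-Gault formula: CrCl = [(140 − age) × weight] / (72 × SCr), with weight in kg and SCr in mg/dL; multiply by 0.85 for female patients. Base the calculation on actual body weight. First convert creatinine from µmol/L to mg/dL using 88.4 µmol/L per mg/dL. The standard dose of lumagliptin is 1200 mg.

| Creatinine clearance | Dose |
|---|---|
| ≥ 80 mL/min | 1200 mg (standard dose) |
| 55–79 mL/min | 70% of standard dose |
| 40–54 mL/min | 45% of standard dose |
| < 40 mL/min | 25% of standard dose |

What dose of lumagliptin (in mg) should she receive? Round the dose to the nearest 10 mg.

540 mg

SCr = 246 / 88.4 = 2.783 mg/dL
CrCl = (140 − 39) × 109.9 / (72 × 2.783) × 0.85 = 11099.9 / 200.38 × 0.85 ≈ 47.1 mL/min
CrCl ≈ 47 mL/min → bracket 40–54 mL/min.
45% of 1200 mg = 540 mg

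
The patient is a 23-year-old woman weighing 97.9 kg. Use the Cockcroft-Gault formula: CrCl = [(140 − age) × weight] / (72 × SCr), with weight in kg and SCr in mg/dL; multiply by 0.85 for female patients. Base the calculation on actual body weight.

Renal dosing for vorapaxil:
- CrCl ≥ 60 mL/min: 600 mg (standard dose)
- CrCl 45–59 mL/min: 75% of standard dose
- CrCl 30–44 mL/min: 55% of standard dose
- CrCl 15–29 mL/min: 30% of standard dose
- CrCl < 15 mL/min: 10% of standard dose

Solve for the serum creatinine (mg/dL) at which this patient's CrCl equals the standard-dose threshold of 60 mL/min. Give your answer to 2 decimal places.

Standard dose requires CrCl ≥ 60 mL/min.
Set (140 − 23) × 97.9 × 0.85 / (72 × SCr) = 60
SCr = (140 − 23) × 97.9 × 0.85 / (72 × 60) = 2.254 mg/dL

2.25 mg/dL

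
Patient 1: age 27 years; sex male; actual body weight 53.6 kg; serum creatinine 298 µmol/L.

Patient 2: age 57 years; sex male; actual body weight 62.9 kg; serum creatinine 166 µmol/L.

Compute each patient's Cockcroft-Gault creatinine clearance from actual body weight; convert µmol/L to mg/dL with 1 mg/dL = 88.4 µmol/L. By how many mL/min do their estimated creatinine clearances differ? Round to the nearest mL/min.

Patient 1: SCr = 298 / 88.4 = 3.371 mg/dL
Patient 1: CrCl = (140 − 27) × 53.6 / (72 × 3.371) = 6056.8 / 242.71 ≈ 25.0 mL/min
Patient 2: SCr = 166 / 88.4 = 1.878 mg/dL
Patient 2: CrCl = (140 − 57) × 62.9 / (72 × 1.878) = 5220.7 / 135.22 ≈ 38.6 mL/min
|25.0 − 38.6| = 13.6 mL/min

14 mL/min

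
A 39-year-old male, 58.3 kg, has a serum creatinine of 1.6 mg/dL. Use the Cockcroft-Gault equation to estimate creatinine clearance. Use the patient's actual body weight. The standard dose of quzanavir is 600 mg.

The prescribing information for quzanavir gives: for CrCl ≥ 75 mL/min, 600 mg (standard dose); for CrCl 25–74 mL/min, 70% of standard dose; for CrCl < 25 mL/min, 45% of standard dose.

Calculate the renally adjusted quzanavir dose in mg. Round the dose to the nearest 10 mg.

420 mg

CrCl = (140 − 39) × 58.3 / (72 × 1.6) = 5888.3 / 115.20 ≈ 51.1 mL/min
CrCl ≈ 51 mL/min → bracket 25–74 mL/min.
70% of 600 mg = 420 mg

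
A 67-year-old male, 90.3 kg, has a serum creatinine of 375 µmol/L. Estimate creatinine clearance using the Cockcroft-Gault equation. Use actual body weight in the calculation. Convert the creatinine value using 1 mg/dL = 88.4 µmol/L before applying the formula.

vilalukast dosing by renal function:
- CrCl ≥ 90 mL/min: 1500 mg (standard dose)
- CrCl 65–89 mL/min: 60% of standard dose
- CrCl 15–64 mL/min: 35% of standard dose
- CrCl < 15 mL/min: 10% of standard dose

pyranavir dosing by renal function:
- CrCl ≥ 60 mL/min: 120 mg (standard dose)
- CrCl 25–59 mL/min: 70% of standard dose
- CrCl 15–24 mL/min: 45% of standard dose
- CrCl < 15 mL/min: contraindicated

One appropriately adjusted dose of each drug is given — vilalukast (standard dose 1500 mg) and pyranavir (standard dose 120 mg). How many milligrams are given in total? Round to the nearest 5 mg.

SCr = 375 / 88.4 = 4.242 mg/dL
CrCl = (140 − 67) × 90.3 / (72 × 4.242) = 6591.9 / 305.42 ≈ 21.6 mL/min
CrCl ≈ 22 mL/min.
vilalukast: 15–64 mL/min → 35% of 1500 mg = 525 mg.
pyranavir: 15–24 mL/min → 45% of 120 mg = 54 mg.
Total = 525 + 54 = 579 mg.

580 mg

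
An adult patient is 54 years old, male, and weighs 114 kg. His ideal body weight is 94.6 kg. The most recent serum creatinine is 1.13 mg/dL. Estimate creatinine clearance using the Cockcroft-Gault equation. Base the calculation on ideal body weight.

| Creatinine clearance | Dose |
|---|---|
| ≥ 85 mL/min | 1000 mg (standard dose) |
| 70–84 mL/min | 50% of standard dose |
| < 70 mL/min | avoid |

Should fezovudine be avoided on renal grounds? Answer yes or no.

CrCl = (140 − 54) × 94.6 / (72 × 1.13) = 8135.6 / 81.36 ≈ 100.0 mL/min
CrCl ≈ 100 mL/min, which is ≥ 70 mL/min.

no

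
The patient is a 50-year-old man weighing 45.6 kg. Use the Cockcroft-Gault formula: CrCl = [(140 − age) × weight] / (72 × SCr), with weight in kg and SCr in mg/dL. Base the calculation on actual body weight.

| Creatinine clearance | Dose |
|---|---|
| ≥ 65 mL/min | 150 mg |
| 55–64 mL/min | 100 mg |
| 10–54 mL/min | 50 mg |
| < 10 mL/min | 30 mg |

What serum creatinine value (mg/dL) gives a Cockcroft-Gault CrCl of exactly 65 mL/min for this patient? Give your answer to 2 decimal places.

0.88 mg/dL

Standard dose requires CrCl ≥ 65 mL/min.
Set (140 − 50) × 45.6 / (72 × SCr) = 65
SCr = (140 − 50) × 45.6 / (72 × 65) = 0.877 mg/dL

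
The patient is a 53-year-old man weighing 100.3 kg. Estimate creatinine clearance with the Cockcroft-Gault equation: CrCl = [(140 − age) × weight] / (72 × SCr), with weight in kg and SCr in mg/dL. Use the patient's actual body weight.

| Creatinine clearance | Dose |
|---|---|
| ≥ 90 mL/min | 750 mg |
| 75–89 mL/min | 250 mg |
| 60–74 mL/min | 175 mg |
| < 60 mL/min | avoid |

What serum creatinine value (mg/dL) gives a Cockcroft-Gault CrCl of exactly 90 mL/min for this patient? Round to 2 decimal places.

1.35 mg/dL

Standard dose requires CrCl ≥ 90 mL/min.
Set (140 − 53) × 100.3 / (72 × SCr) = 90
SCr = (140 − 53) × 100.3 / (72 × 90) = 1.347 mg/dL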